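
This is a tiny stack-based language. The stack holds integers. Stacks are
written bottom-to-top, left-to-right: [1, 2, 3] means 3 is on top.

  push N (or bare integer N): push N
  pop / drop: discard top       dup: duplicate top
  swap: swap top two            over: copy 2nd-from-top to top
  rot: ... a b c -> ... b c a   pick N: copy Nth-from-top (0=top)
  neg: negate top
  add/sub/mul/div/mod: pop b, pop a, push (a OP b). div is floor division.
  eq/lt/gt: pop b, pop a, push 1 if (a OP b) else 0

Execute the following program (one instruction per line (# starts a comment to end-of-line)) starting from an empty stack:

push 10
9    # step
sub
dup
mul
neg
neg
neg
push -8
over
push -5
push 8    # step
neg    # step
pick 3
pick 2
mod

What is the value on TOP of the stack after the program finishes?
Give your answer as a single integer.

After 'push 10': [10]
After 'push 9': [10, 9]
After 'sub': [1]
After 'dup': [1, 1]
After 'mul': [1]
After 'neg': [-1]
After 'neg': [1]
After 'neg': [-1]
After 'push -8': [-1, -8]
After 'over': [-1, -8, -1]
After 'push -5': [-1, -8, -1, -5]
After 'push 8': [-1, -8, -1, -5, 8]
After 'neg': [-1, -8, -1, -5, -8]
After 'pick 3': [-1, -8, -1, -5, -8, -8]
After 'pick 2': [-1, -8, -1, -5, -8, -8, -5]
After 'mod': [-1, -8, -1, -5, -8, -3]

Answer: -3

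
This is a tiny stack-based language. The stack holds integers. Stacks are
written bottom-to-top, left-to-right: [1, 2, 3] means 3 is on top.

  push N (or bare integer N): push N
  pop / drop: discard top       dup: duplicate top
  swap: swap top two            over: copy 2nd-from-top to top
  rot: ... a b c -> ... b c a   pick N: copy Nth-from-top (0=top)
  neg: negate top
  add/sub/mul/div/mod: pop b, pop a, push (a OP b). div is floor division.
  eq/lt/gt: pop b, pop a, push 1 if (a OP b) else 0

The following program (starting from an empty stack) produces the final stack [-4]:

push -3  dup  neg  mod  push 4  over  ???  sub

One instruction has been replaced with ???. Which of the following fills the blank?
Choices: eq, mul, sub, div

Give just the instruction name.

Answer: sub

Derivation:
Stack before ???: [0, 4, 0]
Stack after ???:  [0, 4]
Checking each choice:
  eq: produces [0]
  mul: produces [0]
  sub: MATCH
  div: division by zero


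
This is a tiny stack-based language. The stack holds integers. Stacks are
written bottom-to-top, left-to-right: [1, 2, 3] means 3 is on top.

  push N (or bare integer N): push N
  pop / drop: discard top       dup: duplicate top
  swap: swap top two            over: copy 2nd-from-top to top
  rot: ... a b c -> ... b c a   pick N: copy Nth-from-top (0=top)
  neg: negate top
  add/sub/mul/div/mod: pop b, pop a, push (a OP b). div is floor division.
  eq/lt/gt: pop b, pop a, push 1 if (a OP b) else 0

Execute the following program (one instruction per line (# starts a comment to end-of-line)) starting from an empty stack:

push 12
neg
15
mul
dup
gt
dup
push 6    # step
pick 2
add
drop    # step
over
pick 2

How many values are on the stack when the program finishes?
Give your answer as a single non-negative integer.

Answer: 4

Derivation:
After 'push 12': stack = [12] (depth 1)
After 'neg': stack = [-12] (depth 1)
After 'push 15': stack = [-12, 15] (depth 2)
After 'mul': stack = [-180] (depth 1)
After 'dup': stack = [-180, -180] (depth 2)
After 'gt': stack = [0] (depth 1)
After 'dup': stack = [0, 0] (depth 2)
After 'push 6': stack = [0, 0, 6] (depth 3)
After 'pick 2': stack = [0, 0, 6, 0] (depth 4)
After 'add': stack = [0, 0, 6] (depth 3)
After 'drop': stack = [0, 0] (depth 2)
After 'over': stack = [0, 0, 0] (depth 3)
After 'pick 2': stack = [0, 0, 0, 0] (depth 4)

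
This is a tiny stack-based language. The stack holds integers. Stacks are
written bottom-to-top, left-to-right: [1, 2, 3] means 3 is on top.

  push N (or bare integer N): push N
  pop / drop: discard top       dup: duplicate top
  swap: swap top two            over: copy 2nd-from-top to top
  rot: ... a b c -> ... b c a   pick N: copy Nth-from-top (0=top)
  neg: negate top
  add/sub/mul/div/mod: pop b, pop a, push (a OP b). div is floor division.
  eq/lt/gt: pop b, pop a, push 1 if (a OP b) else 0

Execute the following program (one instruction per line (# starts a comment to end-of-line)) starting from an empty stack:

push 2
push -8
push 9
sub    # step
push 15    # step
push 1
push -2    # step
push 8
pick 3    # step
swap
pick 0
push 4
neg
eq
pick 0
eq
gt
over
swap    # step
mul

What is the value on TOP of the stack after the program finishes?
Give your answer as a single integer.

Answer: 15

Derivation:
After 'push 2': [2]
After 'push -8': [2, -8]
After 'push 9': [2, -8, 9]
After 'sub': [2, -17]
After 'push 15': [2, -17, 15]
After 'push 1': [2, -17, 15, 1]
After 'push -2': [2, -17, 15, 1, -2]
After 'push 8': [2, -17, 15, 1, -2, 8]
After 'pick 3': [2, -17, 15, 1, -2, 8, 15]
After 'swap': [2, -17, 15, 1, -2, 15, 8]
After 'pick 0': [2, -17, 15, 1, -2, 15, 8, 8]
After 'push 4': [2, -17, 15, 1, -2, 15, 8, 8, 4]
After 'neg': [2, -17, 15, 1, -2, 15, 8, 8, -4]
After 'eq': [2, -17, 15, 1, -2, 15, 8, 0]
After 'pick 0': [2, -17, 15, 1, -2, 15, 8, 0, 0]
After 'eq': [2, -17, 15, 1, -2, 15, 8, 1]
After 'gt': [2, -17, 15, 1, -2, 15, 1]
After 'over': [2, -17, 15, 1, -2, 15, 1, 15]
After 'swap': [2, -17, 15, 1, -2, 15, 15, 1]
After 'mul': [2, -17, 15, 1, -2, 15, 15]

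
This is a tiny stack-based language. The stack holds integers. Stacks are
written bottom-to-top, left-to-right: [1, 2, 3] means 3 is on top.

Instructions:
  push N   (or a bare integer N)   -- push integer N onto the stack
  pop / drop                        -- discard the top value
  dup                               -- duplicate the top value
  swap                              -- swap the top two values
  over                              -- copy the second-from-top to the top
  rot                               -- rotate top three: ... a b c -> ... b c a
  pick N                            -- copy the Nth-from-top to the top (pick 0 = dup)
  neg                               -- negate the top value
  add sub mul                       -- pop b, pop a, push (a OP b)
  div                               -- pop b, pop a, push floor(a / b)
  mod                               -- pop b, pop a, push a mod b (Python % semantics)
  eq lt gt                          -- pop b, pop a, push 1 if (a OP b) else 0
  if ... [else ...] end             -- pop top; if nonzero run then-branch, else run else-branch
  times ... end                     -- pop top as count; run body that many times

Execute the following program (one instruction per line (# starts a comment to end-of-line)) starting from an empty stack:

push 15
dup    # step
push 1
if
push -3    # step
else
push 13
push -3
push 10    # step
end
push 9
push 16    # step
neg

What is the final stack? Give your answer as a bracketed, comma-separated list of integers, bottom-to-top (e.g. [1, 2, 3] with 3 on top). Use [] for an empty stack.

Answer: [15, 15, -3, 9, -16]

Derivation:
After 'push 15': [15]
After 'dup': [15, 15]
After 'push 1': [15, 15, 1]
After 'if': [15, 15]
After 'push -3': [15, 15, -3]
After 'push 9': [15, 15, -3, 9]
After 'push 16': [15, 15, -3, 9, 16]
After 'neg': [15, 15, -3, 9, -16]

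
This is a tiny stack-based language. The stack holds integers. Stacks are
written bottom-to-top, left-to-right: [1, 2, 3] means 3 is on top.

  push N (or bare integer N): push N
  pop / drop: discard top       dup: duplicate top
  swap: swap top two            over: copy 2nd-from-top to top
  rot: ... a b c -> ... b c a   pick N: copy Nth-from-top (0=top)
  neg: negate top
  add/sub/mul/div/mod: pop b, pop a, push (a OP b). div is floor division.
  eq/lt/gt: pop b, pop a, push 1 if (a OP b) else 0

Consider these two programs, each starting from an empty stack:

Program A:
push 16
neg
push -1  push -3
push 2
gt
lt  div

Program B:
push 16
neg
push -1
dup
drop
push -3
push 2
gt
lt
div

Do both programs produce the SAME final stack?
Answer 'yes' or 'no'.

Program A trace:
  After 'push 16': [16]
  After 'neg': [-16]
  After 'push -1': [-16, -1]
  After 'push -3': [-16, -1, -3]
  After 'push 2': [-16, -1, -3, 2]
  After 'gt': [-16, -1, 0]
  After 'lt': [-16, 1]
  After 'div': [-16]
Program A final stack: [-16]

Program B trace:
  After 'push 16': [16]
  After 'neg': [-16]
  After 'push -1': [-16, -1]
  After 'dup': [-16, -1, -1]
  After 'drop': [-16, -1]
  After 'push -3': [-16, -1, -3]
  After 'push 2': [-16, -1, -3, 2]
  After 'gt': [-16, -1, 0]
  After 'lt': [-16, 1]
  After 'div': [-16]
Program B final stack: [-16]
Same: yes

Answer: yes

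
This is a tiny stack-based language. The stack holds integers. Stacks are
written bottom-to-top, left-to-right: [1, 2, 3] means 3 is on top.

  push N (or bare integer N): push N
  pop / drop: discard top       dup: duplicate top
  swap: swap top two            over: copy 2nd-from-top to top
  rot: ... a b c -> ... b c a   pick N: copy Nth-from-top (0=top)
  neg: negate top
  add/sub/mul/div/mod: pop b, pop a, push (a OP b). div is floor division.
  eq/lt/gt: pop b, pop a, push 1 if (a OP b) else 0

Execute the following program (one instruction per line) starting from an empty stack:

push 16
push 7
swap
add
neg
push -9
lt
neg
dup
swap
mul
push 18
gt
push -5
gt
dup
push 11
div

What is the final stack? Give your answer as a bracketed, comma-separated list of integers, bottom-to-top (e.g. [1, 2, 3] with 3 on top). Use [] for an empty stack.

Answer: [1, 0]

Derivation:
After 'push 16': [16]
After 'push 7': [16, 7]
After 'swap': [7, 16]
After 'add': [23]
After 'neg': [-23]
After 'push -9': [-23, -9]
After 'lt': [1]
After 'neg': [-1]
After 'dup': [-1, -1]
After 'swap': [-1, -1]
After 'mul': [1]
After 'push 18': [1, 18]
After 'gt': [0]
After 'push -5': [0, -5]
After 'gt': [1]
After 'dup': [1, 1]
After 'push 11': [1, 1, 11]
After 'div': [1, 0]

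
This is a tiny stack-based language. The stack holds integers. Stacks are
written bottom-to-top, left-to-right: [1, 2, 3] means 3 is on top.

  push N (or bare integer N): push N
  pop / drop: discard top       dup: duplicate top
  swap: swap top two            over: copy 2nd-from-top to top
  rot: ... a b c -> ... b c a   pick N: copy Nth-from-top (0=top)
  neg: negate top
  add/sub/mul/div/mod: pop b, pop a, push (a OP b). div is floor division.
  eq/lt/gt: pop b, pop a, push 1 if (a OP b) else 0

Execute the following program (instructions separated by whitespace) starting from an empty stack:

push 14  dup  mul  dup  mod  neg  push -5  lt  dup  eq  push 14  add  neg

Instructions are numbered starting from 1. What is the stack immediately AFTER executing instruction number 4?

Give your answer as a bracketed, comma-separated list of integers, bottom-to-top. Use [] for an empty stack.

Step 1 ('push 14'): [14]
Step 2 ('dup'): [14, 14]
Step 3 ('mul'): [196]
Step 4 ('dup'): [196, 196]

Answer: [196, 196]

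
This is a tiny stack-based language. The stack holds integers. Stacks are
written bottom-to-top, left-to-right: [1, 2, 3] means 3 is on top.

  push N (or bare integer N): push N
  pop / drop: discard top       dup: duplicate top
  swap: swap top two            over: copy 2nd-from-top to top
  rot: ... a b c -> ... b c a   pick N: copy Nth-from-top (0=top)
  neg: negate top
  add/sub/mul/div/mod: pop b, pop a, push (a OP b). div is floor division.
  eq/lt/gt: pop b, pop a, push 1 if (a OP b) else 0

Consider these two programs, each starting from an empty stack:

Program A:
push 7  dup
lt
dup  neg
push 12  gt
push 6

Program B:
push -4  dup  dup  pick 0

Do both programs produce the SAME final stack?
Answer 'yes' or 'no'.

Program A trace:
  After 'push 7': [7]
  After 'dup': [7, 7]
  After 'lt': [0]
  After 'dup': [0, 0]
  After 'neg': [0, 0]
  After 'push 12': [0, 0, 12]
  After 'gt': [0, 0]
  After 'push 6': [0, 0, 6]
Program A final stack: [0, 0, 6]

Program B trace:
  After 'push -4': [-4]
  After 'dup': [-4, -4]
  After 'dup': [-4, -4, -4]
  After 'pick 0': [-4, -4, -4, -4]
Program B final stack: [-4, -4, -4, -4]
Same: no

Answer: no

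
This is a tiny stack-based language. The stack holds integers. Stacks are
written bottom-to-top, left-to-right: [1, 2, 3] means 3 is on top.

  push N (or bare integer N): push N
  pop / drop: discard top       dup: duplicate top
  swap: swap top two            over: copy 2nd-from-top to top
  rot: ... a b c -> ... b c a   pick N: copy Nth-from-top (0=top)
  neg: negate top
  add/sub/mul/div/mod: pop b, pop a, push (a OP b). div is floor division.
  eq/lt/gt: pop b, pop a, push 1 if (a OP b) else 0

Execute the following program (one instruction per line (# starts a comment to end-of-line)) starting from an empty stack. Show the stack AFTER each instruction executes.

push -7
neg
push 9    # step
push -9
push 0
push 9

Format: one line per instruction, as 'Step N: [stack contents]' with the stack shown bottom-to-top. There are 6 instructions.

Step 1: [-7]
Step 2: [7]
Step 3: [7, 9]
Step 4: [7, 9, -9]
Step 5: [7, 9, -9, 0]
Step 6: [7, 9, -9, 0, 9]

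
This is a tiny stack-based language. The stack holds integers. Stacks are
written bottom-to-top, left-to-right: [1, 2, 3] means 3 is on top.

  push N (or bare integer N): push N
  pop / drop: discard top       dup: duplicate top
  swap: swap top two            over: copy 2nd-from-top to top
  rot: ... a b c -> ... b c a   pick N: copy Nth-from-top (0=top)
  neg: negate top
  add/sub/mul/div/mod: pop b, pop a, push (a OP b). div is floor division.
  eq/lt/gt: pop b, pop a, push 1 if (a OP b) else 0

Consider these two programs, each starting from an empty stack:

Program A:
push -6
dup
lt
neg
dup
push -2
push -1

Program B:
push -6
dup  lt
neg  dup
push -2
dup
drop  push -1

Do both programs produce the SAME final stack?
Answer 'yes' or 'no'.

Answer: yes

Derivation:
Program A trace:
  After 'push -6': [-6]
  After 'dup': [-6, -6]
  After 'lt': [0]
  After 'neg': [0]
  After 'dup': [0, 0]
  After 'push -2': [0, 0, -2]
  After 'push -1': [0, 0, -2, -1]
Program A final stack: [0, 0, -2, -1]

Program B trace:
  After 'push -6': [-6]
  After 'dup': [-6, -6]
  After 'lt': [0]
  After 'neg': [0]
  After 'dup': [0, 0]
  After 'push -2': [0, 0, -2]
  After 'dup': [0, 0, -2, -2]
  After 'drop': [0, 0, -2]
  After 'push -1': [0, 0, -2, -1]
Program B final stack: [0, 0, -2, -1]
Same: yes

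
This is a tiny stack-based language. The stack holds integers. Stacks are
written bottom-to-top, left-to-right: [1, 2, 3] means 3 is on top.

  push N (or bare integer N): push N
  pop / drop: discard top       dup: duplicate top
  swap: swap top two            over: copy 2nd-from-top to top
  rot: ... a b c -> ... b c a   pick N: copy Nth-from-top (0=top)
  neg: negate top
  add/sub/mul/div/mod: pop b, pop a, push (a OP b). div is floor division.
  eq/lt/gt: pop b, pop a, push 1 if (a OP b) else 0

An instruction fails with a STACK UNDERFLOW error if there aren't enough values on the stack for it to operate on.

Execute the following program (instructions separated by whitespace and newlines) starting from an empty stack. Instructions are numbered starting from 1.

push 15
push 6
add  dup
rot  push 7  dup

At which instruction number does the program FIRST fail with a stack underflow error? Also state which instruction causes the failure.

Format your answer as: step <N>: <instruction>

Step 1 ('push 15'): stack = [15], depth = 1
Step 2 ('push 6'): stack = [15, 6], depth = 2
Step 3 ('add'): stack = [21], depth = 1
Step 4 ('dup'): stack = [21, 21], depth = 2
Step 5 ('rot'): needs 3 value(s) but depth is 2 — STACK UNDERFLOW

Answer: step 5: rot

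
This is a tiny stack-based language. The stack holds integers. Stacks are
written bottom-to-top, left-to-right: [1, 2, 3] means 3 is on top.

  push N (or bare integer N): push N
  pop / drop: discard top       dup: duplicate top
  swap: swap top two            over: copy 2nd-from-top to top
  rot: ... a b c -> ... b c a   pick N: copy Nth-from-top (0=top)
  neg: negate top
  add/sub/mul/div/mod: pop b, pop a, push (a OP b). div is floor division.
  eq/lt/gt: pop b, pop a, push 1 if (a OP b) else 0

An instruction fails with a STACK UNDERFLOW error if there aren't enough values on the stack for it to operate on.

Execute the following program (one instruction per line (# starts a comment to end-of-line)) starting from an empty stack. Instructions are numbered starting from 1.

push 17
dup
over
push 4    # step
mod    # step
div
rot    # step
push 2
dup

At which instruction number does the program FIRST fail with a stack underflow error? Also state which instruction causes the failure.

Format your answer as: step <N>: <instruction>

Answer: step 7: rot

Derivation:
Step 1 ('push 17'): stack = [17], depth = 1
Step 2 ('dup'): stack = [17, 17], depth = 2
Step 3 ('over'): stack = [17, 17, 17], depth = 3
Step 4 ('push 4'): stack = [17, 17, 17, 4], depth = 4
Step 5 ('mod'): stack = [17, 17, 1], depth = 3
Step 6 ('div'): stack = [17, 17], depth = 2
Step 7 ('rot'): needs 3 value(s) but depth is 2 — STACK UNDERFLOW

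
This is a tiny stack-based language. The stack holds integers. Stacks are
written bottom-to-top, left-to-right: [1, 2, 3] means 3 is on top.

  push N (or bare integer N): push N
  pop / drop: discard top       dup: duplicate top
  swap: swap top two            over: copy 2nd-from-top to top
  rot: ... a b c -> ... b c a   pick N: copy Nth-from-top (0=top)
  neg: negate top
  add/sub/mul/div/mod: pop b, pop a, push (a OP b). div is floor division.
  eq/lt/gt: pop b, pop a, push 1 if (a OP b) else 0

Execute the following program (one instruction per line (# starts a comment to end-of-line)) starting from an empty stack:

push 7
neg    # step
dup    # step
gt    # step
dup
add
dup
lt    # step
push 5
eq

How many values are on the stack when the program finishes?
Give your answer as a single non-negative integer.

After 'push 7': stack = [7] (depth 1)
After 'neg': stack = [-7] (depth 1)
After 'dup': stack = [-7, -7] (depth 2)
After 'gt': stack = [0] (depth 1)
After 'dup': stack = [0, 0] (depth 2)
After 'add': stack = [0] (depth 1)
After 'dup': stack = [0, 0] (depth 2)
After 'lt': stack = [0] (depth 1)
After 'push 5': stack = [0, 5] (depth 2)
After 'eq': stack = [0] (depth 1)

Answer: 1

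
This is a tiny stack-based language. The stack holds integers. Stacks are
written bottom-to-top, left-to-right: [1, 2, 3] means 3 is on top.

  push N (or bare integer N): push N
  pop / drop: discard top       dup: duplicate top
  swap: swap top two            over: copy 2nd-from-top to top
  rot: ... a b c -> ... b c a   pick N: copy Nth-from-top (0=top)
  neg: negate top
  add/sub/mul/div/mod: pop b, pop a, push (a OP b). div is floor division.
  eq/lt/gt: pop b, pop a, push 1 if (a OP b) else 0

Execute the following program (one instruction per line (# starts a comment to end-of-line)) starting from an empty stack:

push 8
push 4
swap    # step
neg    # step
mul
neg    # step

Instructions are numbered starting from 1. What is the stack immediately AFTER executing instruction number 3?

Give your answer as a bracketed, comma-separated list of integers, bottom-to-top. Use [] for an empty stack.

Step 1 ('push 8'): [8]
Step 2 ('push 4'): [8, 4]
Step 3 ('swap'): [4, 8]

Answer: [4, 8]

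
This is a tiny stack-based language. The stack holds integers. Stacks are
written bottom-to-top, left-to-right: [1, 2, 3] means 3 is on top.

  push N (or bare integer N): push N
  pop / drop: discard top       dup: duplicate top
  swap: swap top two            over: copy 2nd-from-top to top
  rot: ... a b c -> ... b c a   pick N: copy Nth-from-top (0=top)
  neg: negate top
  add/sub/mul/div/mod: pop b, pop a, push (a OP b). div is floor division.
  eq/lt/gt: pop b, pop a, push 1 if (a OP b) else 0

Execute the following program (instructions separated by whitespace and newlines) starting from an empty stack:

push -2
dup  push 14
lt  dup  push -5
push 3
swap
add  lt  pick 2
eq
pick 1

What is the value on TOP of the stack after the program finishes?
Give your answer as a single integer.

After 'push -2': [-2]
After 'dup': [-2, -2]
After 'push 14': [-2, -2, 14]
After 'lt': [-2, 1]
After 'dup': [-2, 1, 1]
After 'push -5': [-2, 1, 1, -5]
After 'push 3': [-2, 1, 1, -5, 3]
After 'swap': [-2, 1, 1, 3, -5]
After 'add': [-2, 1, 1, -2]
After 'lt': [-2, 1, 0]
After 'pick 2': [-2, 1, 0, -2]
After 'eq': [-2, 1, 0]
After 'pick 1': [-2, 1, 0, 1]

Answer: 1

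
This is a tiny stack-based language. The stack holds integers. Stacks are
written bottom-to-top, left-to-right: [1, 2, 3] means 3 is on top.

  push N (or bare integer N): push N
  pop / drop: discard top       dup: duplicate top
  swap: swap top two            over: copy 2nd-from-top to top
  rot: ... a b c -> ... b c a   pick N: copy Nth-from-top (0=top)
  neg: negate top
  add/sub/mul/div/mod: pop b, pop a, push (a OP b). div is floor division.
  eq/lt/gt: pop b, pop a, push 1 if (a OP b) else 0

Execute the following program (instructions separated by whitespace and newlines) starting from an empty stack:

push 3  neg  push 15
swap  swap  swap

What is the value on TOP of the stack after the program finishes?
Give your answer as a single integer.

Answer: -3

Derivation:
After 'push 3': [3]
After 'neg': [-3]
After 'push 15': [-3, 15]
After 'swap': [15, -3]
After 'swap': [-3, 15]
After 'swap': [15, -3]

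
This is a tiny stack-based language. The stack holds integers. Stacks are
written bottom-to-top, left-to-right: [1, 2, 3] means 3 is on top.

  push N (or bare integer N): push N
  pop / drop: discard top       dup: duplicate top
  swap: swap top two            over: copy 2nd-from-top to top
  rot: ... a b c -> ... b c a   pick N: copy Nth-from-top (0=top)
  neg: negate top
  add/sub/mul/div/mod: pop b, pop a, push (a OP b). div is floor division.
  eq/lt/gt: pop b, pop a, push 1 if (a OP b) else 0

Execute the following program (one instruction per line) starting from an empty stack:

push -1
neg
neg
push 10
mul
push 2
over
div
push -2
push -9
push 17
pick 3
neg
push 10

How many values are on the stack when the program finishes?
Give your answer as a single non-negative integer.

After 'push -1': stack = [-1] (depth 1)
After 'neg': stack = [1] (depth 1)
After 'neg': stack = [-1] (depth 1)
After 'push 10': stack = [-1, 10] (depth 2)
After 'mul': stack = [-10] (depth 1)
After 'push 2': stack = [-10, 2] (depth 2)
After 'over': stack = [-10, 2, -10] (depth 3)
After 'div': stack = [-10, -1] (depth 2)
After 'push -2': stack = [-10, -1, -2] (depth 3)
After 'push -9': stack = [-10, -1, -2, -9] (depth 4)
After 'push 17': stack = [-10, -1, -2, -9, 17] (depth 5)
After 'pick 3': stack = [-10, -1, -2, -9, 17, -1] (depth 6)
After 'neg': stack = [-10, -1, -2, -9, 17, 1] (depth 6)
After 'push 10': stack = [-10, -1, -2, -9, 17, 1, 10] (depth 7)

Answer: 7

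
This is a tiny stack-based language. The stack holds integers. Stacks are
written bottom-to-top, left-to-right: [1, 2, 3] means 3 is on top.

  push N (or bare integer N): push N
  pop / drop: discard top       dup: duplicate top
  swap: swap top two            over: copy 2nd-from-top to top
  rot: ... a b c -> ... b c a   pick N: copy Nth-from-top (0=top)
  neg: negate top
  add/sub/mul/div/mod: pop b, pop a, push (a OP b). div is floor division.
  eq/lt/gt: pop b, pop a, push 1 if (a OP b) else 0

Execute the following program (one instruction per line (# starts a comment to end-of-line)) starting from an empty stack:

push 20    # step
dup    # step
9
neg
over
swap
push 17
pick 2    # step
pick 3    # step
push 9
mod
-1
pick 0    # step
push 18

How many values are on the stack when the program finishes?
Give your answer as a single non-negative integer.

Answer: 10

Derivation:
After 'push 20': stack = [20] (depth 1)
After 'dup': stack = [20, 20] (depth 2)
After 'push 9': stack = [20, 20, 9] (depth 3)
After 'neg': stack = [20, 20, -9] (depth 3)
After 'over': stack = [20, 20, -9, 20] (depth 4)
After 'swap': stack = [20, 20, 20, -9] (depth 4)
After 'push 17': stack = [20, 20, 20, -9, 17] (depth 5)
After 'pick 2': stack = [20, 20, 20, -9, 17, 20] (depth 6)
After 'pick 3': stack = [20, 20, 20, -9, 17, 20, 20] (depth 7)
After 'push 9': stack = [20, 20, 20, -9, 17, 20, 20, 9] (depth 8)
After 'mod': stack = [20, 20, 20, -9, 17, 20, 2] (depth 7)
After 'push -1': stack = [20, 20, 20, -9, 17, 20, 2, -1] (depth 8)
After 'pick 0': stack = [20, 20, 20, -9, 17, 20, 2, -1, -1] (depth 9)
After 'push 18': stack = [20, 20, 20, -9, 17, 20, 2, -1, -1, 18] (depth 10)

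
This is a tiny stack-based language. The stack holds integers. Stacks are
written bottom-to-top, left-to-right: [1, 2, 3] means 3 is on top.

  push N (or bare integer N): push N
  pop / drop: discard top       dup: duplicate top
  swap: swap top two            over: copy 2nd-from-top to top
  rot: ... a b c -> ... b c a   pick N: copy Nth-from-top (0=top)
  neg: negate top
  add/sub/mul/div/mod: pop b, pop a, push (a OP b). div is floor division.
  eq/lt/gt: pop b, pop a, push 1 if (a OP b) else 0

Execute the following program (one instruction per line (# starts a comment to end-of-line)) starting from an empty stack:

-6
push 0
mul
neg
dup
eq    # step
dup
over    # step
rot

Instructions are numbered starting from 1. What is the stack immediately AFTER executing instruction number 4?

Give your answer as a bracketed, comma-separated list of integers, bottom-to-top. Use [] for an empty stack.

Answer: [0]

Derivation:
Step 1 ('-6'): [-6]
Step 2 ('push 0'): [-6, 0]
Step 3 ('mul'): [0]
Step 4 ('neg'): [0]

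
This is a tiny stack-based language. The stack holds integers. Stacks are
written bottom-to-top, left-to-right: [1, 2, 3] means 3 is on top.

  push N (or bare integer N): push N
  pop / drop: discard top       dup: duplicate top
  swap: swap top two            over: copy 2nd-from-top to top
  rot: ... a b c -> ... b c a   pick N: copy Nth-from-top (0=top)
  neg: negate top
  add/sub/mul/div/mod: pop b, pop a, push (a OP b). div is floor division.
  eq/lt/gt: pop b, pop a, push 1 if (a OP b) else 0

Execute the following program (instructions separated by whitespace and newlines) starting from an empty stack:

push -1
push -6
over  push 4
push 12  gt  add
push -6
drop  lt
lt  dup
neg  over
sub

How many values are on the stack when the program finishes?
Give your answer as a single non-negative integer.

After 'push -1': stack = [-1] (depth 1)
After 'push -6': stack = [-1, -6] (depth 2)
After 'over': stack = [-1, -6, -1] (depth 3)
After 'push 4': stack = [-1, -6, -1, 4] (depth 4)
After 'push 12': stack = [-1, -6, -1, 4, 12] (depth 5)
After 'gt': stack = [-1, -6, -1, 0] (depth 4)
After 'add': stack = [-1, -6, -1] (depth 3)
After 'push -6': stack = [-1, -6, -1, -6] (depth 4)
After 'drop': stack = [-1, -6, -1] (depth 3)
After 'lt': stack = [-1, 1] (depth 2)
After 'lt': stack = [1] (depth 1)
After 'dup': stack = [1, 1] (depth 2)
After 'neg': stack = [1, -1] (depth 2)
After 'over': stack = [1, -1, 1] (depth 3)
After 'sub': stack = [1, -2] (depth 2)

Answer: 2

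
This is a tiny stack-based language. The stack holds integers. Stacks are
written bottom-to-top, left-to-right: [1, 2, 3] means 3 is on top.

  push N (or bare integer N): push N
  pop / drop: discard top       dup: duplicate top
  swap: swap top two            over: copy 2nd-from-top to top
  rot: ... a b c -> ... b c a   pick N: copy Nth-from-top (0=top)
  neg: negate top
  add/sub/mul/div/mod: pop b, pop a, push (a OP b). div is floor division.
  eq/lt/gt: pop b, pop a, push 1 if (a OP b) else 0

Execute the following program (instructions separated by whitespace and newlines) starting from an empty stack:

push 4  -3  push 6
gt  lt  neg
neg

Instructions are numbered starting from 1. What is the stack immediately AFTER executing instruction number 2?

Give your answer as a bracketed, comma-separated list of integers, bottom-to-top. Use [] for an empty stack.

Step 1 ('push 4'): [4]
Step 2 ('-3'): [4, -3]

Answer: [4, -3]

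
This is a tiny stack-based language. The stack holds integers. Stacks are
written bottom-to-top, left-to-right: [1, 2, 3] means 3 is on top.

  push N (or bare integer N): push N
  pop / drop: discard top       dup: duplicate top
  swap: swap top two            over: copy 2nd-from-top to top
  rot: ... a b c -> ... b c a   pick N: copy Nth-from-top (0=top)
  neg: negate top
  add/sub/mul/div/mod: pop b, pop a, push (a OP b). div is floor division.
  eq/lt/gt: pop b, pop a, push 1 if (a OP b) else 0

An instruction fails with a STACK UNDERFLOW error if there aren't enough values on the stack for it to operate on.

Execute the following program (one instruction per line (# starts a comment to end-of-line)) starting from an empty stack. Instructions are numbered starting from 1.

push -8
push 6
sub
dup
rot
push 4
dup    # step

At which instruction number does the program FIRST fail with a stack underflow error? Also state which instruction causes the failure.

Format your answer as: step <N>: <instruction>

Answer: step 5: rot

Derivation:
Step 1 ('push -8'): stack = [-8], depth = 1
Step 2 ('push 6'): stack = [-8, 6], depth = 2
Step 3 ('sub'): stack = [-14], depth = 1
Step 4 ('dup'): stack = [-14, -14], depth = 2
Step 5 ('rot'): needs 3 value(s) but depth is 2 — STACK UNDERFLOW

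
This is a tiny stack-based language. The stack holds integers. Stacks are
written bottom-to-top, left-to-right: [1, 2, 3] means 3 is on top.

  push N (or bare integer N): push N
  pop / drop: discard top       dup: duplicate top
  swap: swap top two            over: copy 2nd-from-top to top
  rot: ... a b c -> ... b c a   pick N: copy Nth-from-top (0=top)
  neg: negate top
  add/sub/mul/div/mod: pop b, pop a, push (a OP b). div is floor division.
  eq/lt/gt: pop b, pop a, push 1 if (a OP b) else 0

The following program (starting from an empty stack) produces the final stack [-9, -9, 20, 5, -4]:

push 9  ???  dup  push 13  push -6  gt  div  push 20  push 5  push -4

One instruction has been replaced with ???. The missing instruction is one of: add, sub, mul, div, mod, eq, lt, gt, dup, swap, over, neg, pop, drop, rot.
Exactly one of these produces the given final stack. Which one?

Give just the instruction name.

Answer: neg

Derivation:
Stack before ???: [9]
Stack after ???:  [-9]
The instruction that transforms [9] -> [-9] is: neg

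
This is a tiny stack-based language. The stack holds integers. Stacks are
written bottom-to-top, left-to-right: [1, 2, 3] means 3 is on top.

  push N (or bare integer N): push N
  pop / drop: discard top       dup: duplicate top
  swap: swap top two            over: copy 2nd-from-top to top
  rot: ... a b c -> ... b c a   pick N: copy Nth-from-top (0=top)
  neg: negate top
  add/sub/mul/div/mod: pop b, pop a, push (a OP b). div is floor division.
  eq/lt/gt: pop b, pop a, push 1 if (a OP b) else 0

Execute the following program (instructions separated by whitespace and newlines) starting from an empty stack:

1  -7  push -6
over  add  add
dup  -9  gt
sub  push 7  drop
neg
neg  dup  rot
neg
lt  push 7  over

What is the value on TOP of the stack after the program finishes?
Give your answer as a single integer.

After 'push 1': [1]
After 'push -7': [1, -7]
After 'push -6': [1, -7, -6]
After 'over': [1, -7, -6, -7]
After 'add': [1, -7, -13]
After 'add': [1, -20]
After 'dup': [1, -20, -20]
After 'push -9': [1, -20, -20, -9]
After 'gt': [1, -20, 0]
After 'sub': [1, -20]
After 'push 7': [1, -20, 7]
After 'drop': [1, -20]
After 'neg': [1, 20]
After 'neg': [1, -20]
After 'dup': [1, -20, -20]
After 'rot': [-20, -20, 1]
After 'neg': [-20, -20, -1]
After 'lt': [-20, 1]
After 'push 7': [-20, 1, 7]
After 'over': [-20, 1, 7, 1]

Answer: 1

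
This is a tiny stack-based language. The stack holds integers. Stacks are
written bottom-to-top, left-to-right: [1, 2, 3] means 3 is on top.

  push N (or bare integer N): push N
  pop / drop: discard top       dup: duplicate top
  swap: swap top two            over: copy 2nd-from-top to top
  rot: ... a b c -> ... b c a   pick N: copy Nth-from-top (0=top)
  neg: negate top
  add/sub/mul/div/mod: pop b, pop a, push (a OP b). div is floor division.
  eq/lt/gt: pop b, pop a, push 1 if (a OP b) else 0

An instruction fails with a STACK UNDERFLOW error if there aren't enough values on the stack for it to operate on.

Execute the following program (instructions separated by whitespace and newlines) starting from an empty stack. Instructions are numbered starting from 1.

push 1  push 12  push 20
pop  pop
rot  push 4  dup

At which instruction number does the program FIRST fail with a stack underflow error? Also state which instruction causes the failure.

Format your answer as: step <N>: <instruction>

Step 1 ('push 1'): stack = [1], depth = 1
Step 2 ('push 12'): stack = [1, 12], depth = 2
Step 3 ('push 20'): stack = [1, 12, 20], depth = 3
Step 4 ('pop'): stack = [1, 12], depth = 2
Step 5 ('pop'): stack = [1], depth = 1
Step 6 ('rot'): needs 3 value(s) but depth is 1 — STACK UNDERFLOW

Answer: step 6: rot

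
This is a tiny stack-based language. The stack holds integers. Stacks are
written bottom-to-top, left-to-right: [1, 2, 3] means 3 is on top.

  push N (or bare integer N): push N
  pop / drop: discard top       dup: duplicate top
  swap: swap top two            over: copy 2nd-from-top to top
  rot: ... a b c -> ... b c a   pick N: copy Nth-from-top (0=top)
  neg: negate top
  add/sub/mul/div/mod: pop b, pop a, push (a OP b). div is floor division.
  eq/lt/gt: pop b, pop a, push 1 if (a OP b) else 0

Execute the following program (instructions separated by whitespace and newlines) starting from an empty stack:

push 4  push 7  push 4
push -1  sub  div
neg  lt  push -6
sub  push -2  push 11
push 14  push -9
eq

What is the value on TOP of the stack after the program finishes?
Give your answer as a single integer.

Answer: 0

Derivation:
After 'push 4': [4]
After 'push 7': [4, 7]
After 'push 4': [4, 7, 4]
After 'push -1': [4, 7, 4, -1]
After 'sub': [4, 7, 5]
After 'div': [4, 1]
After 'neg': [4, -1]
After 'lt': [0]
After 'push -6': [0, -6]
After 'sub': [6]
After 'push -2': [6, -2]
After 'push 11': [6, -2, 11]
After 'push 14': [6, -2, 11, 14]
After 'push -9': [6, -2, 11, 14, -9]
After 'eq': [6, -2, 11, 0]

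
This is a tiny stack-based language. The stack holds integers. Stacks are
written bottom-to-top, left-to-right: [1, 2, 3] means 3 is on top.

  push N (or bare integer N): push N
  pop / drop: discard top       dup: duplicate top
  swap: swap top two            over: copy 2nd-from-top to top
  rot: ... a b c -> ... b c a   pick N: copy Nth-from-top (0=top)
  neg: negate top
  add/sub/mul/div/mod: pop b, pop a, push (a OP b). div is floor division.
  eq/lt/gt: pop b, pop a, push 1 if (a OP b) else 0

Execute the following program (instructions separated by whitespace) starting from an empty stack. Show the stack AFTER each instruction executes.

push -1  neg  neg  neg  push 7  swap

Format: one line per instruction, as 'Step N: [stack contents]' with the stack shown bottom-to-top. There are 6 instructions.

Step 1: [-1]
Step 2: [1]
Step 3: [-1]
Step 4: [1]
Step 5: [1, 7]
Step 6: [7, 1]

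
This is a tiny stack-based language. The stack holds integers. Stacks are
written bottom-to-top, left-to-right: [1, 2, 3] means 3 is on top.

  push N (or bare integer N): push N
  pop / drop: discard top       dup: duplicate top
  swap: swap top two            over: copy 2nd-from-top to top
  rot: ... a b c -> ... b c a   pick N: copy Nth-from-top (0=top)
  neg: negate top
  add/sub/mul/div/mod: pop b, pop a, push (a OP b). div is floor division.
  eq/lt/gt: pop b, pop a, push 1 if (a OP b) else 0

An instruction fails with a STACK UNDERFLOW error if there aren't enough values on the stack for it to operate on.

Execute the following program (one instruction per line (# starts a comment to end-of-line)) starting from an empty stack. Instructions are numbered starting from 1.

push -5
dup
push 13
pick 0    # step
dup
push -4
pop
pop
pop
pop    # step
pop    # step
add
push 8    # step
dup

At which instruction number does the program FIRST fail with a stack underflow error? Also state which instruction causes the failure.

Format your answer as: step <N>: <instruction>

Step 1 ('push -5'): stack = [-5], depth = 1
Step 2 ('dup'): stack = [-5, -5], depth = 2
Step 3 ('push 13'): stack = [-5, -5, 13], depth = 3
Step 4 ('pick 0'): stack = [-5, -5, 13, 13], depth = 4
Step 5 ('dup'): stack = [-5, -5, 13, 13, 13], depth = 5
Step 6 ('push -4'): stack = [-5, -5, 13, 13, 13, -4], depth = 6
Step 7 ('pop'): stack = [-5, -5, 13, 13, 13], depth = 5
Step 8 ('pop'): stack = [-5, -5, 13, 13], depth = 4
Step 9 ('pop'): stack = [-5, -5, 13], depth = 3
Step 10 ('pop'): stack = [-5, -5], depth = 2
Step 11 ('pop'): stack = [-5], depth = 1
Step 12 ('add'): needs 2 value(s) but depth is 1 — STACK UNDERFLOW

Answer: step 12: add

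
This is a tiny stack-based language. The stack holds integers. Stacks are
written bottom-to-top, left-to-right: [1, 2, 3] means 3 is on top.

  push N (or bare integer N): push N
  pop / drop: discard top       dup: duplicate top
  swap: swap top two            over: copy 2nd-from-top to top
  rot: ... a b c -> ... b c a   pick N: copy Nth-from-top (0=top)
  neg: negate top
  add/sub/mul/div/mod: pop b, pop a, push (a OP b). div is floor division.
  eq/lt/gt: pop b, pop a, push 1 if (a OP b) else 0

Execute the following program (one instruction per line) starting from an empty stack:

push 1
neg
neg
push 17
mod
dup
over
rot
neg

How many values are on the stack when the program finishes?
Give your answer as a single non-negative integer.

Answer: 3

Derivation:
After 'push 1': stack = [1] (depth 1)
After 'neg': stack = [-1] (depth 1)
After 'neg': stack = [1] (depth 1)
After 'push 17': stack = [1, 17] (depth 2)
After 'mod': stack = [1] (depth 1)
After 'dup': stack = [1, 1] (depth 2)
After 'over': stack = [1, 1, 1] (depth 3)
After 'rot': stack = [1, 1, 1] (depth 3)
After 'neg': stack = [1, 1, -1] (depth 3)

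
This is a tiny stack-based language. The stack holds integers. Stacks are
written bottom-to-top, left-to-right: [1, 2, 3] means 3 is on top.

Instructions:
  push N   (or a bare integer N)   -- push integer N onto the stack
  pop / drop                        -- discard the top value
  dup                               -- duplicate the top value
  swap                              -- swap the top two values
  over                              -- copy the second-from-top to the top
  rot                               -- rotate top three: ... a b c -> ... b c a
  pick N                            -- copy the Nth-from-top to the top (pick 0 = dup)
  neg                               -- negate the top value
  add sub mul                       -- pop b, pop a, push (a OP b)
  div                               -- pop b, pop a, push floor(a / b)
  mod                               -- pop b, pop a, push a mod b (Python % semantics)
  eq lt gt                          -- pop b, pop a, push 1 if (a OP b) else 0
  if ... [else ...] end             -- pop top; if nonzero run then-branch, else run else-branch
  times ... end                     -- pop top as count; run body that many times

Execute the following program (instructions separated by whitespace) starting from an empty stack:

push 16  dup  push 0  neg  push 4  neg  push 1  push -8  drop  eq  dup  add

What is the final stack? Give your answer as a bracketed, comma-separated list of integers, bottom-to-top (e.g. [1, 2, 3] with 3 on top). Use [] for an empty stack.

After 'push 16': [16]
After 'dup': [16, 16]
After 'push 0': [16, 16, 0]
After 'neg': [16, 16, 0]
After 'push 4': [16, 16, 0, 4]
After 'neg': [16, 16, 0, -4]
After 'push 1': [16, 16, 0, -4, 1]
After 'push -8': [16, 16, 0, -4, 1, -8]
After 'drop': [16, 16, 0, -4, 1]
After 'eq': [16, 16, 0, 0]
After 'dup': [16, 16, 0, 0, 0]
After 'add': [16, 16, 0, 0]

Answer: [16, 16, 0, 0]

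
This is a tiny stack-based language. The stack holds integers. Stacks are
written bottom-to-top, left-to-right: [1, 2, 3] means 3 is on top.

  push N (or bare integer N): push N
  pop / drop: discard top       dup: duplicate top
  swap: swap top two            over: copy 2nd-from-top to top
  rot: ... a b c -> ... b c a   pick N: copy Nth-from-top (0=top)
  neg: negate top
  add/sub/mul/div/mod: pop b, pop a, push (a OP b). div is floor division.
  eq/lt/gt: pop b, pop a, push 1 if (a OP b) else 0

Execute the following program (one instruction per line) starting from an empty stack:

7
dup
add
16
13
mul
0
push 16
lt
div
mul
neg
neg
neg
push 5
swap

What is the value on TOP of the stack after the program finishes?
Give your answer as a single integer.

After 'push 7': [7]
After 'dup': [7, 7]
After 'add': [14]
After 'push 16': [14, 16]
After 'push 13': [14, 16, 13]
After 'mul': [14, 208]
After 'push 0': [14, 208, 0]
After 'push 16': [14, 208, 0, 16]
After 'lt': [14, 208, 1]
After 'div': [14, 208]
After 'mul': [2912]
After 'neg': [-2912]
After 'neg': [2912]
After 'neg': [-2912]
After 'push 5': [-2912, 5]
After 'swap': [5, -2912]

Answer: -2912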